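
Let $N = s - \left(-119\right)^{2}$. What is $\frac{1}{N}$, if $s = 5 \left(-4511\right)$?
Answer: $- \frac{1}{36716} \approx -2.7236 \cdot 10^{-5}$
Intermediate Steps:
$s = -22555$
$N = -36716$ ($N = -22555 - \left(-119\right)^{2} = -22555 - 14161 = -36716$)
$\frac{1}{N} = \frac{1}{-36716} = - \frac{1}{36716}$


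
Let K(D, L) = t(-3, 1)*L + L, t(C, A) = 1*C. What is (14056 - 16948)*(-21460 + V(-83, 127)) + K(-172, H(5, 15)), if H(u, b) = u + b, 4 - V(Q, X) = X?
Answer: 62417996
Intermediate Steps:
V(Q, X) = 4 - X
H(u, b) = b + u
t(C, A) = C
K(D, L) = -2*L (K(D, L) = -3*L + L = -2*L)
(14056 - 16948)*(-21460 + V(-83, 127)) + K(-172, H(5, 15)) = (14056 - 16948)*(-21460 + (4 - 1*127)) - 2*(15 + 5) = -2892*(-21460 + (4 - 127)) - 2*20 = -2892*(-21460 - 123) - 40 = -2892*(-21583) - 40 = 62418036 - 40 = 62417996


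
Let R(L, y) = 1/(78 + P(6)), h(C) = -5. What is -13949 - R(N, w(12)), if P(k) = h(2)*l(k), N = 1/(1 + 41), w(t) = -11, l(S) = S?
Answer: -669553/48 ≈ -13949.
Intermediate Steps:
N = 1/42 ≈ 0.023810
P(k) = -5*k
R(L, y) = 1/48 (R(L, y) = 1/(78 - 5*6) = 1/(78 - 30) = 1/48)
-13949 - R(N, w(12)) = -13949 - 1*1/48 = -13949 - 1/48 = -669553/48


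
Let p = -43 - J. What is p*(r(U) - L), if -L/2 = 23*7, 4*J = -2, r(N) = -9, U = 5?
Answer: -26605/2 ≈ -13303.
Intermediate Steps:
J = -1/2 (J = (1/4)*(-2) = -1/2 ≈ -0.50000)
p = -85/2 (p = -43 - 1*(-1/2) = -43 + 1/2 = -85/2 ≈ -42.500)
L = -322 (L = -46*7 = -2*161 = -322)
p*(r(U) - L) = -85*(-9 - 1*(-322))/2 = -85*(-9 + 322)/2 = -85/2*313 = -26605/2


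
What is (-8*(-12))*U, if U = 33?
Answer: 3168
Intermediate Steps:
(-8*(-12))*U = -8*(-12)*33 = 96*33 = 3168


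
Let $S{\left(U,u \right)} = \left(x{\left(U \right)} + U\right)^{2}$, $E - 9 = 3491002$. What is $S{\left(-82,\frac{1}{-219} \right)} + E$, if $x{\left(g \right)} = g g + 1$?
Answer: $47620460$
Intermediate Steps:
$E = 3491011$ ($E = 9 + 3491002 = 3491011$)
$x{\left(g \right)} = 1 + g^{2}$ ($x{\left(g \right)} = g^{2} + 1 = 1 + g^{2}$)
$S{\left(U,u \right)} = \left(1 + U + U^{2}\right)^{2}$ ($S{\left(U,u \right)} = \left(\left(1 + U^{2}\right) + U\right)^{2} = \left(1 + U + U^{2}\right)^{2}$)
$S{\left(-82,\frac{1}{-219} \right)} + E = \left(1 - 82 + \left(-82\right)^{2}\right)^{2} + 3491011 = \left(1 - 82 + 6724\right)^{2} + 3491011 = 6643^{2} + 3491011 = 44129449 + 3491011 = 47620460$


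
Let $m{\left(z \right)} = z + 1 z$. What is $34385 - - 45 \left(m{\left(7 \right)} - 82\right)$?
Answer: $31325$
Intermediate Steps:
$m{\left(z \right)} = 2 z$ ($m{\left(z \right)} = z + z = 2 z$)
$34385 - - 45 \left(m{\left(7 \right)} - 82\right) = 34385 - - 45 \left(2 \cdot 7 - 82\right) = 34385 - - 45 \left(14 - 82\right) = 34385 - \left(-45\right) \left(-68\right) = 34385 - 3060 = 31325$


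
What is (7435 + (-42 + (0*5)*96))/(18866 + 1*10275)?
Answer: 7393/29141 ≈ 0.25370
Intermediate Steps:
(7435 + (-42 + (0*5)*96))/(18866 + 1*10275) = (7435 + (-42 + 0*96))/(18866 + 10275) = (7435 + (-42 + 0))/29141 = (7435 - 42)*(1/29141) = 7393*(1/29141) = 7393/29141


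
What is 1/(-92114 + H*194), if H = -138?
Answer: -1/118886 ≈ -8.4114e-6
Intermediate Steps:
1/(-92114 + H*194) = 1/(-92114 - 138*194) = 1/(-92114 - 26772) = 1/(-118886) = -1/118886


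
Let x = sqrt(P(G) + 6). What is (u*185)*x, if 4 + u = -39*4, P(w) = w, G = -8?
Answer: -29600*I*sqrt(2) ≈ -41861.0*I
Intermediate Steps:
x = I*sqrt(2) (x = sqrt(-8 + 6) = sqrt(-2) = I*sqrt(2) ≈ 1.4142*I)
u = -160 (u = -4 - 39*4 = -4 - 156 = -160)
(u*185)*x = (-160*185)*(I*sqrt(2)) = -29600*I*sqrt(2)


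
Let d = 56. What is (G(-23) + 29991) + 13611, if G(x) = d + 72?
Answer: 43730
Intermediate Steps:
G(x) = 128 (G(x) = 56 + 72 = 128)
(G(-23) + 29991) + 13611 = (128 + 29991) + 13611 = 30119 + 13611 = 43730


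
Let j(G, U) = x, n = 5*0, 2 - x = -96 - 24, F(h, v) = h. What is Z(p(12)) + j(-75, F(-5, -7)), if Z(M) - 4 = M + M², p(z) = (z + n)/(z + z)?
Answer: 507/4 ≈ 126.75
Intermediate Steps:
x = 122 (x = 2 - (-96 - 24) = 2 - 1*(-120) = 2 + 120 = 122)
n = 0
j(G, U) = 122
p(z) = ½ (p(z) = (z + 0)/(z + z) = z/((2*z)) = z*(1/(2*z)) = ½)
Z(M) = 4 + M + M² (Z(M) = 4 + (M + M²) = 4 + M + M²)
Z(p(12)) + j(-75, F(-5, -7)) = (4 + ½ + (½)²) + 122 = (4 + ½ + ¼) + 122 = 19/4 + 122 = 507/4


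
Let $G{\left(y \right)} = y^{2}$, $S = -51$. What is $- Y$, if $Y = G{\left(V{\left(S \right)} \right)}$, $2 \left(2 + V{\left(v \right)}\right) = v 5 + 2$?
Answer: $- \frac{66049}{4} \approx -16512.0$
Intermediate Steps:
$V{\left(v \right)} = -1 + \frac{5 v}{2}$ ($V{\left(v \right)} = -2 + \frac{v 5 + 2}{2} = -2 + \frac{5 v + 2}{2} = -2 + \frac{2 + 5 v}{2} = -2 + \left(1 + \frac{5 v}{2}\right) = -1 + \frac{5 v}{2}$)
$Y = \frac{66049}{4}$ ($Y = \left(-1 + \frac{5}{2} \left(-51\right)\right)^{2} = \left(-1 - \frac{255}{2}\right)^{2} = \left(- \frac{257}{2}\right)^{2} = \frac{66049}{4} \approx 16512.0$)
$- Y = \left(-1\right) \frac{66049}{4} = - \frac{66049}{4}$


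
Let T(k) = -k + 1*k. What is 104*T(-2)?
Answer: 0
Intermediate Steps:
T(k) = 0 (T(k) = -k + k = 0)
104*T(-2) = 104*0 = 0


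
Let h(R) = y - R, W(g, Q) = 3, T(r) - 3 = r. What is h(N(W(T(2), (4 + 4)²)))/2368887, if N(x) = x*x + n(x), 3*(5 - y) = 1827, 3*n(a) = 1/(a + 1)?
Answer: -7357/28426644 ≈ -0.00025881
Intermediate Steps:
n(a) = 1/(3*(1 + a)) (n(a) = 1/(3*(a + 1)) = 1/(3*(1 + a)))
T(r) = 3 + r
y = -604 (y = 5 - ⅓*1827 = 5 - 609 = -604)
N(x) = x² + 1/(3*(1 + x)) (N(x) = x*x + 1/(3*(1 + x)) = x² + 1/(3*(1 + x)))
h(R) = -604 - R
h(N(W(T(2), (4 + 4)²)))/2368887 = (-604 - (1 + 3*3²*(1 + 3))/(3*(1 + 3)))/2368887 = (-604 - (1 + 3*9*4)/(3*4))*(1/2368887) = (-604 - (1 + 108)/(3*4))*(1/2368887) = (-604 - 109/(3*4))*(1/2368887) = (-604 - 1*109/12)*(1/2368887) = (-604 - 109/12)*(1/2368887) = -7357/12*1/2368887 = -7357/28426644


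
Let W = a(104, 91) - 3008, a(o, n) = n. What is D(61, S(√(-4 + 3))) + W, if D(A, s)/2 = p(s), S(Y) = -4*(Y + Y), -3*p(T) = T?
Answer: -2917 + 16*I/3 ≈ -2917.0 + 5.3333*I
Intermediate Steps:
p(T) = -T/3
S(Y) = -8*Y
D(A, s) = -2*s/3 (D(A, s) = 2*(-s/3) = -2*s/3)
W = -2917 (W = 91 - 3008 = -2917)
D(61, S(√(-4 + 3))) + W = -(-16)*√(-4 + 3)/3 - 2917 = -(-16)*√(-1)/3 - 2917 = -(-16)*I/3 - 2917 = 16*I/3 - 2917 = -2917 + 16*I/3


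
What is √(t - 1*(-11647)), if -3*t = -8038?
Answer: √128937/3 ≈ 119.69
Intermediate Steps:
t = 8038/3 (t = -⅓*(-8038) = 8038/3 ≈ 2679.3)
√(t - 1*(-11647)) = √(8038/3 - 1*(-11647)) = √(8038/3 + 11647) = √(42979/3) = √128937/3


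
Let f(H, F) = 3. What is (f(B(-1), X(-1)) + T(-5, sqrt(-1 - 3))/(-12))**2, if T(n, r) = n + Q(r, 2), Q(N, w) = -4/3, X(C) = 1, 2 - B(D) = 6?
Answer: 16129/1296 ≈ 12.445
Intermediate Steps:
B(D) = -4 (B(D) = 2 - 1*6 = 2 - 6 = -4)
Q(N, w) = -4/3 (Q(N, w) = -4*1/3 = -4/3)
T(n, r) = -4/3 + n (T(n, r) = n - 4/3 = -4/3 + n)
(f(B(-1), X(-1)) + T(-5, sqrt(-1 - 3))/(-12))**2 = (3 + (-4/3 - 5)/(-12))**2 = (3 - 19/3*(-1/12))**2 = (3 + 19/36)**2 = (127/36)**2 = 16129/1296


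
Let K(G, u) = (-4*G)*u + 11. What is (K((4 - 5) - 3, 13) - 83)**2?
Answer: 18496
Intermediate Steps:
K(G, u) = 11 - 4*G*u (K(G, u) = -4*G*u + 11 = 11 - 4*G*u)
(K((4 - 5) - 3, 13) - 83)**2 = ((11 - 4*((4 - 5) - 3)*13) - 83)**2 = ((11 - 4*(-1 - 3)*13) - 83)**2 = ((11 - 4*(-4)*13) - 83)**2 = ((11 + 208) - 83)**2 = (219 - 83)**2 = 136**2 = 18496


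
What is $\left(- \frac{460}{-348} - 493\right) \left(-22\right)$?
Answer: $\frac{941072}{87} \approx 10817.0$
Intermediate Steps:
$\left(- \frac{460}{-348} - 493\right) \left(-22\right) = \left(\left(-460\right) \left(- \frac{1}{348}\right) - 493\right) \left(-22\right) = \left(\frac{115}{87} - 493\right) \left(-22\right) = \left(- \frac{42776}{87}\right) \left(-22\right) = \frac{941072}{87}$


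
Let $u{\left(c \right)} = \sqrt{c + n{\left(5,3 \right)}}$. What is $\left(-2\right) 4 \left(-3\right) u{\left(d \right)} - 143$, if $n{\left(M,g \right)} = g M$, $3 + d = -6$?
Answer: $-143 + 24 \sqrt{6} \approx -84.212$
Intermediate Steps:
$d = -9$ ($d = -3 - 6 = -9$)
$n{\left(M,g \right)} = M g$
$u{\left(c \right)} = \sqrt{15 + c}$ ($u{\left(c \right)} = \sqrt{c + 5 \cdot 3} = \sqrt{c + 15} = \sqrt{15 + c}$)
$\left(-2\right) 4 \left(-3\right) u{\left(d \right)} - 143 = \left(-2\right) 4 \left(-3\right) \sqrt{15 - 9} - 143 = \left(-8\right) \left(-3\right) \sqrt{6} - 143 = 24 \sqrt{6} - 143 = -143 + 24 \sqrt{6}$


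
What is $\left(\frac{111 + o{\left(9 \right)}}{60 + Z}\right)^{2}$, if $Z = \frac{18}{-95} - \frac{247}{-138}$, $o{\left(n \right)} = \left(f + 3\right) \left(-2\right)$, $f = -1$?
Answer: $\frac{1967763672900}{652187071561} \approx 3.0172$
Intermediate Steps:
$o{\left(n \right)} = -4$ ($o{\left(n \right)} = \left(-1 + 3\right) \left(-2\right) = 2 \left(-2\right) = -4$)
$Z = \frac{20981}{13110}$ ($Z = 18 \left(- \frac{1}{95}\right) - - \frac{247}{138} = - \frac{18}{95} + \frac{247}{138} = \frac{20981}{13110} \approx 1.6004$)
$\left(\frac{111 + o{\left(9 \right)}}{60 + Z}\right)^{2} = \left(\frac{111 - 4}{60 + \frac{20981}{13110}}\right)^{2} = \left(\frac{107}{\frac{807581}{13110}}\right)^{2} = \left(107 \cdot \frac{13110}{807581}\right)^{2} = \left(\frac{1402770}{807581}\right)^{2} = \frac{1967763672900}{652187071561}$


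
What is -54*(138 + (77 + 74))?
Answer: -15606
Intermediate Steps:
-54*(138 + (77 + 74)) = -54*(138 + 151) = -54*289 = -15606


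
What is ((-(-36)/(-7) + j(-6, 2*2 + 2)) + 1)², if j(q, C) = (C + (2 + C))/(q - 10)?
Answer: 78961/3136 ≈ 25.179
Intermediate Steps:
j(q, C) = (2 + 2*C)/(-10 + q)
((-(-36)/(-7) + j(-6, 2*2 + 2)) + 1)² = ((-(-36)/(-7) + 2*(1 + (2*2 + 2))/(-10 - 6)) + 1)² = ((-(-36)*(-1)/7 + 2*(1 + (4 + 2))/(-16)) + 1)² = ((-6*6/7 + 2*(-1/16)*(1 + 6)) + 1)² = ((-36/7 + 2*(-1/16)*7) + 1)² = ((-36/7 - 7/8) + 1)² = (-337/56 + 1)² = (-281/56)² = 78961/3136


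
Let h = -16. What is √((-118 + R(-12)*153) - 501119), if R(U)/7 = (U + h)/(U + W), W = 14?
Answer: 3*I*√57359 ≈ 718.49*I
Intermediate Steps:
R(U) = 7*(-16 + U)/(14 + U) (R(U) = 7*((U - 16)/(U + 14)) = 7*((-16 + U)/(14 + U)) = 7*(-16 + U)/(14 + U))
√((-118 + R(-12)*153) - 501119) = √((-118 + (7*(-16 - 12)/(14 - 12))*153) - 501119) = √((-118 + (7*(-28)/2)*153) - 501119) = √((-118 + (7*(½)*(-28))*153) - 501119) = √((-118 - 98*153) - 501119) = √((-118 - 14994) - 501119) = √(-15112 - 501119) = √(-516231) = 3*I*√57359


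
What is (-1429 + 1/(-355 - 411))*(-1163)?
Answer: 1273037245/766 ≈ 1.6619e+6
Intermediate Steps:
(-1429 + 1/(-355 - 411))*(-1163) = (-1429 + 1/(-766))*(-1163) = (-1429 - 1/766)*(-1163) = -1094615/766*(-1163) = 1273037245/766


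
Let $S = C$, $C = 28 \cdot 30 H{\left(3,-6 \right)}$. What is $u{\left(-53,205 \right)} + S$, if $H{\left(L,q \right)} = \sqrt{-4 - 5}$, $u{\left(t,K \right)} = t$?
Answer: $-53 + 2520 i \approx -53.0 + 2520.0 i$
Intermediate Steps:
$H{\left(L,q \right)} = 3 i$ ($H{\left(L,q \right)} = \sqrt{-9} = 3 i$)
$C = 2520 i$ ($C = 28 \cdot 30 \cdot 3 i = 840 \cdot 3 i = 2520 i \approx 2520.0 i$)
$S = 2520 i \approx 2520.0 i$
$u{\left(-53,205 \right)} + S = -53 + 2520 i$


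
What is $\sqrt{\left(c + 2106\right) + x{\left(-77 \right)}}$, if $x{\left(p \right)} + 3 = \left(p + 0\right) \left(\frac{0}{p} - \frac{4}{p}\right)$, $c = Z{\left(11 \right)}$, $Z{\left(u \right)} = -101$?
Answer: $3 \sqrt{222} \approx 44.699$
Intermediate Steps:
$c = -101$
$x{\left(p \right)} = -7$ ($x{\left(p \right)} = -3 + \left(p + 0\right) \left(\frac{0}{p} - \frac{4}{p}\right) = -3 + p \left(0 - \frac{4}{p}\right) = -3 + p \left(- \frac{4}{p}\right) = -3 - 4 = -7$)
$\sqrt{\left(c + 2106\right) + x{\left(-77 \right)}} = \sqrt{\left(-101 + 2106\right) - 7} = \sqrt{2005 - 7} = \sqrt{1998} = 3 \sqrt{222}$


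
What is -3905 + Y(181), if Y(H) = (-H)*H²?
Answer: -5933646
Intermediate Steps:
Y(H) = -H³
-3905 + Y(181) = -3905 - 1*181³ = -3905 - 1*5929741 = -3905 - 5929741 = -5933646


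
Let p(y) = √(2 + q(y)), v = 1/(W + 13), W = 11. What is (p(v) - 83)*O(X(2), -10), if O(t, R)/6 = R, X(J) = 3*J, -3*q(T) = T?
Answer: 4980 - 5*√286 ≈ 4895.4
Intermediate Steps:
q(T) = -T/3
O(t, R) = 6*R
v = 1/24 (v = 1/(11 + 13) = 1/24 ≈ 0.041667)
p(y) = √(2 - y/3)
(p(v) - 83)*O(X(2), -10) = (√(18 - 3*1/24)/3 - 83)*(6*(-10)) = (√(18 - ⅛)/3 - 83)*(-60) = (√(143/8)/3 - 83)*(-60) = ((√286/4)/3 - 83)*(-60) = (√286/12 - 83)*(-60) = (-83 + √286/12)*(-60) = 4980 - 5*√286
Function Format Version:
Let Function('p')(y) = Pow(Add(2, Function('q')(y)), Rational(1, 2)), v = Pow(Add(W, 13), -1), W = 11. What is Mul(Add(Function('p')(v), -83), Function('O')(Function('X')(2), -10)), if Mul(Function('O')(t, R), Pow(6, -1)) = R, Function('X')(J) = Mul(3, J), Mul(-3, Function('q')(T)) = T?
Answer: Add(4980, Mul(-5, Pow(286, Rational(1, 2)))) ≈ 4895.4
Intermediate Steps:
Function('q')(T) = Mul(Rational(-1, 3), T)
Function('O')(t, R) = Mul(6, R)
v = Rational(1, 24) (v = Pow(Add(11, 13), -1) = Pow(24, -1) = Rational(1, 24) ≈ 0.041667)
Function('p')(y) = Pow(Add(2, Mul(Rational(-1, 3), y)), Rational(1, 2))
Mul(Add(Function('p')(v), -83), Function('O')(Function('X')(2), -10)) = Mul(Add(Mul(Rational(1, 3), Pow(Add(18, Mul(-3, Rational(1, 24))), Rational(1, 2))), -83), Mul(6, -10)) = Mul(Add(Mul(Rational(1, 3), Pow(Add(18, Rational(-1, 8)), Rational(1, 2))), -83), -60) = Mul(Add(Mul(Rational(1, 3), Pow(Rational(143, 8), Rational(1, 2))), -83), -60) = Mul(Add(Mul(Rational(1, 3), Mul(Rational(1, 4), Pow(286, Rational(1, 2)))), -83), -60) = Mul(Add(Mul(Rational(1, 12), Pow(286, Rational(1, 2))), -83), -60) = Mul(Add(-83, Mul(Rational(1, 12), Pow(286, Rational(1, 2)))), -60) = Add(4980, Mul(-5, Pow(286, Rational(1, 2))))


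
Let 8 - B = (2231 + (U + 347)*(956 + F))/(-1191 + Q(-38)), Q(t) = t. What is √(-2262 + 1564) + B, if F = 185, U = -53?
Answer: 347517/1229 + I*√698 ≈ 282.76 + 26.42*I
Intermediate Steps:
B = 347517/1229 (B = 8 - (2231 + (-53 + 347)*(956 + 185))/(-1191 - 38) = 8 - (2231 + 294*1141)/(-1229) = 8 - (2231 + 335454)*(-1)/1229 = 8 - 337685*(-1)/1229 = 8 - 1*(-337685/1229) = 8 + 337685/1229 = 347517/1229 ≈ 282.76)
√(-2262 + 1564) + B = √(-2262 + 1564) + 347517/1229 = √(-698) + 347517/1229 = I*√698 + 347517/1229 = 347517/1229 + I*√698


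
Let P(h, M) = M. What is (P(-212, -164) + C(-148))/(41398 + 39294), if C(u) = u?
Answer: -78/20173 ≈ -0.0038666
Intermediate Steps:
(P(-212, -164) + C(-148))/(41398 + 39294) = (-164 - 148)/(41398 + 39294) = -312/80692 = -312*1/80692 = -78/20173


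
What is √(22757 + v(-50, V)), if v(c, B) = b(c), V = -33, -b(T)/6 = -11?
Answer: √22823 ≈ 151.07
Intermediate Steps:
b(T) = 66 (b(T) = -6*(-11) = 66)
v(c, B) = 66
√(22757 + v(-50, V)) = √(22757 + 66) = √22823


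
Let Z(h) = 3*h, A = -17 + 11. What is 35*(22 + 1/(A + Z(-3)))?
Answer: 2303/3 ≈ 767.67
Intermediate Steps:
A = -6
35*(22 + 1/(A + Z(-3))) = 35*(22 + 1/(-6 + 3*(-3))) = 35*(22 + 1/(-6 - 9)) = 35*(22 + 1/(-15)) = 35*(22 - 1/15) = 35*(329/15) = 2303/3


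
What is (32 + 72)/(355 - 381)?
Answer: -4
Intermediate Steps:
(32 + 72)/(355 - 381) = 104/(-26) = 104*(-1/26) = -4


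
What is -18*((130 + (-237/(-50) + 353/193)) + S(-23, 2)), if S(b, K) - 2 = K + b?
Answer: -10210869/4825 ≈ -2116.2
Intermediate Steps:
S(b, K) = 2 + K + b (S(b, K) = 2 + (K + b) = 2 + K + b)
-18*((130 + (-237/(-50) + 353/193)) + S(-23, 2)) = -18*((130 + (-237/(-50) + 353/193)) + (2 + 2 - 23)) = -18*((130 + (-237*(-1/50) + 353*(1/193))) - 19) = -18*((130 + (237/50 + 353/193)) - 19) = -18*((130 + 63391/9650) - 19) = -18*(1317891/9650 - 19) = -18*1134541/9650 = -10210869/4825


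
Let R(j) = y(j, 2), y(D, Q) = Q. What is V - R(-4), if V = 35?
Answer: 33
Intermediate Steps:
R(j) = 2
V - R(-4) = 35 - 1*2 = 35 - 2 = 33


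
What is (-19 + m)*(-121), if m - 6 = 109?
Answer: -11616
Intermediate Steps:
m = 115 (m = 6 + 109 = 115)
(-19 + m)*(-121) = (-19 + 115)*(-121) = 96*(-121) = -11616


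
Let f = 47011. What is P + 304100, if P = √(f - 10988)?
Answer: 304100 + √36023 ≈ 3.0429e+5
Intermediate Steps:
P = √36023 (P = √(47011 - 10988) = √36023 ≈ 189.80)
P + 304100 = √36023 + 304100 = 304100 + √36023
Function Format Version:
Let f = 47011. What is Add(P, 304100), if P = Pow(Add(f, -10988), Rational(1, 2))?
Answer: Add(304100, Pow(36023, Rational(1, 2))) ≈ 3.0429e+5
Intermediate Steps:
P = Pow(36023, Rational(1, 2)) (P = Pow(Add(47011, -10988), Rational(1, 2)) = Pow(36023, Rational(1, 2)) ≈ 189.80)
Add(P, 304100) = Add(Pow(36023, Rational(1, 2)), 304100) = Add(304100, Pow(36023, Rational(1, 2)))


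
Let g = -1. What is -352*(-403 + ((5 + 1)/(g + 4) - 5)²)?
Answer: 138688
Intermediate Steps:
-352*(-403 + ((5 + 1)/(g + 4) - 5)²) = -352*(-403 + ((5 + 1)/(-1 + 4) - 5)²) = -352*(-403 + (6/3 - 5)²) = -352*(-403 + (6*(⅓) - 5)²) = -352*(-403 + (2 - 5)²) = -352*(-403 + (-3)²) = -352*(-403 + 9) = -352*(-394) = 138688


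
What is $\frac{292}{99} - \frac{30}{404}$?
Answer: $\frac{57499}{19998} \approx 2.8752$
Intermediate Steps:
$\frac{292}{99} - \frac{30}{404} = 292 \cdot \frac{1}{99} - \frac{15}{202} = \frac{292}{99} - \frac{15}{202} = \frac{57499}{19998}$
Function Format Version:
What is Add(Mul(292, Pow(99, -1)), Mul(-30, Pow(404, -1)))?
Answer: Rational(57499, 19998) ≈ 2.8752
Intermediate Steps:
Add(Mul(292, Pow(99, -1)), Mul(-30, Pow(404, -1))) = Add(Mul(292, Rational(1, 99)), Mul(-30, Rational(1, 404))) = Add(Rational(292, 99), Rational(-15, 202)) = Rational(57499, 19998)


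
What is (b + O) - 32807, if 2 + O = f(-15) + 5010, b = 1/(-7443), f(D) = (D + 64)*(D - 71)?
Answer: -238272760/7443 ≈ -32013.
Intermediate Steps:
f(D) = (-71 + D)*(64 + D) (f(D) = (64 + D)*(-71 + D) = (-71 + D)*(64 + D))
b = -1/7443 ≈ -0.00013435
O = 794 (O = -2 + ((-4544 + (-15)² - 7*(-15)) + 5010) = -2 + ((-4544 + 225 + 105) + 5010) = -2 + (-4214 + 5010) = -2 + 796 = 794)
(b + O) - 32807 = (-1/7443 + 794) - 32807 = 5909741/7443 - 32807 = -238272760/7443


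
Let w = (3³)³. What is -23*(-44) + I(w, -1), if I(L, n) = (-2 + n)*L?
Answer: -58037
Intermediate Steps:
w = 19683 (w = 27³ = 19683)
I(L, n) = L*(-2 + n)
-23*(-44) + I(w, -1) = -23*(-44) + 19683*(-2 - 1) = 1012 + 19683*(-3) = 1012 - 59049 = -58037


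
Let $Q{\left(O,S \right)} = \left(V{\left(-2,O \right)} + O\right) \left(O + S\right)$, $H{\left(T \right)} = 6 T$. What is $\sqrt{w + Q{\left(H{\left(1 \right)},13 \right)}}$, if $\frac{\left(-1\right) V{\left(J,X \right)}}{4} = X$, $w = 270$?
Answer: $6 i \sqrt{2} \approx 8.4853 i$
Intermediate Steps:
$V{\left(J,X \right)} = - 4 X$
$Q{\left(O,S \right)} = - 3 O \left(O + S\right)$ ($Q{\left(O,S \right)} = \left(- 4 O + O\right) \left(O + S\right) = - 3 O \left(O + S\right)$)
$\sqrt{w + Q{\left(H{\left(1 \right)},13 \right)}} = \sqrt{270 + 3 \cdot 6 \cdot 1 \left(- 6 \cdot 1 - 13\right)} = \sqrt{270 + 3 \cdot 6 \left(\left(-1\right) 6 - 13\right)} = \sqrt{270 + 3 \cdot 6 \left(-6 - 13\right)} = \sqrt{270 + 3 \cdot 6 \left(-19\right)} = \sqrt{270 - 342} = \sqrt{-72} = 6 i \sqrt{2}$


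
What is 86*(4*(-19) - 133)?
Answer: -17974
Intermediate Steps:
86*(4*(-19) - 133) = 86*(-76 - 133) = 86*(-209) = -17974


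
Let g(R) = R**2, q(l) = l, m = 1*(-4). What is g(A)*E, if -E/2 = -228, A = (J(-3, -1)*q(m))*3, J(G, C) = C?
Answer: 65664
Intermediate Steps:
m = -4
A = 12 (A = -1*(-4)*3 = 4*3 = 12)
E = 456 (E = -2*(-228) = 456)
g(A)*E = 12**2*456 = 144*456 = 65664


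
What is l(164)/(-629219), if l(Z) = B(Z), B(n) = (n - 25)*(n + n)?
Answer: -45592/629219 ≈ -0.072458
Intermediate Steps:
B(n) = 2*n*(-25 + n) (B(n) = (-25 + n)*(2*n) = 2*n*(-25 + n))
l(Z) = 2*Z*(-25 + Z)
l(164)/(-629219) = (2*164*(-25 + 164))/(-629219) = (2*164*139)*(-1/629219) = 45592*(-1/629219) = -45592/629219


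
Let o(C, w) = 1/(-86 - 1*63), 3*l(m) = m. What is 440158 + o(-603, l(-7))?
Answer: 65583541/149 ≈ 4.4016e+5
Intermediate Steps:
l(m) = m/3
o(C, w) = -1/149 (o(C, w) = 1/(-86 - 63) = 1/(-149) = -1/149)
440158 + o(-603, l(-7)) = 440158 - 1/149 = 65583541/149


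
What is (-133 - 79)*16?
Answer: -3392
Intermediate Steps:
(-133 - 79)*16 = -212*16 = -3392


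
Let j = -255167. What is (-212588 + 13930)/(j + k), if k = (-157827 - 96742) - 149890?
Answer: 99329/329813 ≈ 0.30117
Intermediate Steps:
k = -404459 (k = -254569 - 149890 = -404459)
(-212588 + 13930)/(j + k) = (-212588 + 13930)/(-255167 - 404459) = -198658/(-659626) = -198658*(-1/659626) = 99329/329813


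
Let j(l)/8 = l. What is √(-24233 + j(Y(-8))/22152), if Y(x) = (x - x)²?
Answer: I*√24233 ≈ 155.67*I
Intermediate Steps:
Y(x) = 0 (Y(x) = 0² = 0)
j(l) = 8*l
√(-24233 + j(Y(-8))/22152) = √(-24233 + (8*0)/22152) = √(-24233 + 0*(1/22152)) = √(-24233 + 0) = √(-24233) = I*√24233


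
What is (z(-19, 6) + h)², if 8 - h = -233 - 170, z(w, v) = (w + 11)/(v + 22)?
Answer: 8265625/49 ≈ 1.6869e+5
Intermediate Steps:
z(w, v) = (11 + w)/(22 + v)
h = 411 (h = 8 - (-233 - 170) = 8 - 1*(-403) = 8 + 403 = 411)
(z(-19, 6) + h)² = ((11 - 19)/(22 + 6) + 411)² = (-8/28 + 411)² = ((1/28)*(-8) + 411)² = (-2/7 + 411)² = (2875/7)² = 8265625/49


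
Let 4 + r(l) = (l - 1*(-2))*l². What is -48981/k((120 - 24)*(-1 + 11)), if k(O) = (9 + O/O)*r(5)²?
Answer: -16327/97470 ≈ -0.16751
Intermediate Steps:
r(l) = -4 + l²*(2 + l) (r(l) = -4 + (l - 1*(-2))*l² = -4 + (l + 2)*l² = -4 + (2 + l)*l² = -4 + l²*(2 + l))
k(O) = 292410 (k(O) = (9 + O/O)*(-4 + 5³ + 2*5²)² = (9 + 1)*(-4 + 125 + 2*25)² = 10*(-4 + 125 + 50)² = 10*171² = 10*29241 = 292410)
-48981/k((120 - 24)*(-1 + 11)) = -48981/292410 = -48981*1/292410 = -16327/97470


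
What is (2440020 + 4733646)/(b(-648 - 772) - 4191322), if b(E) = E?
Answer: -3586833/2096371 ≈ -1.7110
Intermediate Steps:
(2440020 + 4733646)/(b(-648 - 772) - 4191322) = (2440020 + 4733646)/((-648 - 772) - 4191322) = 7173666/(-1420 - 4191322) = 7173666/(-4192742) = 7173666*(-1/4192742) = -3586833/2096371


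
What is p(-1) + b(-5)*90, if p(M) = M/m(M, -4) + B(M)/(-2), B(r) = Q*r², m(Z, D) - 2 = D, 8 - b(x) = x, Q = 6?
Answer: 2335/2 ≈ 1167.5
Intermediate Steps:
b(x) = 8 - x
m(Z, D) = 2 + D
B(r) = 6*r²
p(M) = -3*M² - M/2 (p(M) = M/(2 - 4) + (6*M²)/(-2) = M/(-2) + (6*M²)*(-½) = M*(-½) - 3*M² = -M/2 - 3*M² = -3*M² - M/2)
p(-1) + b(-5)*90 = (½)*(-1)*(-1 - 6*(-1)) + (8 - 1*(-5))*90 = (½)*(-1)*(-1 + 6) + (8 + 5)*90 = (½)*(-1)*5 + 13*90 = -5/2 + 1170 = 2335/2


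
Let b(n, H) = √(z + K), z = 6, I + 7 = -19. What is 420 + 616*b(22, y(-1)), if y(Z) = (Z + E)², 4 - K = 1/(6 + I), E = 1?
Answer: 420 + 308*√1005/5 ≈ 2372.8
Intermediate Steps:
I = -26 (I = -7 - 19 = -26)
K = 81/20 (K = 4 - 1/(6 - 26) = 4 - 1/(-20) = 4 - 1*(-1/20) = 4 + 1/20 = 81/20 ≈ 4.0500)
y(Z) = (1 + Z)² (y(Z) = (Z + 1)² = (1 + Z)²)
b(n, H) = √1005/10 (b(n, H) = √(6 + 81/20) = √(201/20) = √1005/10)
420 + 616*b(22, y(-1)) = 420 + 616*(√1005/10) = 420 + 308*√1005/5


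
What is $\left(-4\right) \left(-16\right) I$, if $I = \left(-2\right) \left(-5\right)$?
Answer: $640$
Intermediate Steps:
$I = 10$
$\left(-4\right) \left(-16\right) I = \left(-4\right) \left(-16\right) 10 = 64 \cdot 10 = 640$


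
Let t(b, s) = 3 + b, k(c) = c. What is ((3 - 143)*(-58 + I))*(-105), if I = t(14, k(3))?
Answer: -602700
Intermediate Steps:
I = 17 (I = 3 + 14 = 17)
((3 - 143)*(-58 + I))*(-105) = ((3 - 143)*(-58 + 17))*(-105) = -140*(-41)*(-105) = 5740*(-105) = -602700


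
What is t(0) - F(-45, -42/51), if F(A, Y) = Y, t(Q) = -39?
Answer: -649/17 ≈ -38.176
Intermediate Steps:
t(0) - F(-45, -42/51) = -39 - (-42)/51 = -39 - 1*(-14/17) = -39 + 14/17 = -649/17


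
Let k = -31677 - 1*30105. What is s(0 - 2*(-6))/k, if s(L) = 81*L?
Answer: -162/10297 ≈ -0.015733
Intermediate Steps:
k = -61782 (k = -31677 - 30105 = -61782)
s(0 - 2*(-6))/k = (81*(0 - 2*(-6)))/(-61782) = (81*(0 + 12))*(-1/61782) = (81*12)*(-1/61782) = 972*(-1/61782) = -162/10297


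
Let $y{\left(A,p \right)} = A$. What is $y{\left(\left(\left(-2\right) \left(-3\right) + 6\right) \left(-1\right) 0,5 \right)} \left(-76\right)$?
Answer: $0$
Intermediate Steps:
$y{\left(\left(\left(-2\right) \left(-3\right) + 6\right) \left(-1\right) 0,5 \right)} \left(-76\right) = \left(\left(-2\right) \left(-3\right) + 6\right) \left(-1\right) 0 \left(-76\right) = \left(6 + 6\right) \left(-1\right) 0 \left(-76\right) = 12 \left(-1\right) 0 \left(-76\right) = \left(-12\right) 0 \left(-76\right) = 0 \left(-76\right) = 0$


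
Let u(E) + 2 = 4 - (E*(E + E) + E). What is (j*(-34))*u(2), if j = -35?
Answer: -9520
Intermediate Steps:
u(E) = 2 - E - 2*E² (u(E) = -2 + (4 - (E*(E + E) + E)) = -2 + (4 - (E*(2*E) + E)) = -2 + (4 - (2*E² + E)) = -2 + (4 - (E + 2*E²)) = -2 + (4 + (-E - 2*E²)) = -2 + (4 - E - 2*E²) = 2 - E - 2*E²)
(j*(-34))*u(2) = (-35*(-34))*(2 - 1*2 - 2*2²) = 1190*(2 - 2 - 2*4) = 1190*(2 - 2 - 8) = 1190*(-8) = -9520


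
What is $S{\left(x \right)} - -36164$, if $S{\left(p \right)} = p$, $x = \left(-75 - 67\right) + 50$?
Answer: $36072$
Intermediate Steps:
$x = -92$ ($x = -142 + 50 = -92$)
$S{\left(x \right)} - -36164 = -92 - -36164 = -92 + 36164 = 36072$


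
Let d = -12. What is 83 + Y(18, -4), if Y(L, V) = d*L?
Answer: -133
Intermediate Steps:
Y(L, V) = -12*L
83 + Y(18, -4) = 83 - 12*18 = 83 - 216 = -133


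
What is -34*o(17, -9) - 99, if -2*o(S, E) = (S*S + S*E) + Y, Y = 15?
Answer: 2468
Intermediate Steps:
o(S, E) = -15/2 - S**2/2 - E*S/2 (o(S, E) = -((S*S + S*E) + 15)/2 = -((S**2 + E*S) + 15)/2 = -(15 + S**2 + E*S)/2 = -15/2 - S**2/2 - E*S/2)
-34*o(17, -9) - 99 = -34*(-15/2 - 1/2*17**2 - 1/2*(-9)*17) - 99 = -34*(-15/2 - 1/2*289 + 153/2) - 99 = -34*(-15/2 - 289/2 + 153/2) - 99 = -34*(-151/2) - 99 = 2567 - 99 = 2468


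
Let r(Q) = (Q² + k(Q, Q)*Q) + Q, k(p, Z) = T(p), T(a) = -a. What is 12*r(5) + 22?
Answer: 82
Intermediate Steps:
k(p, Z) = -p
r(Q) = Q (r(Q) = (Q² + (-Q)*Q) + Q = (Q² - Q²) + Q = 0 + Q = Q)
12*r(5) + 22 = 12*5 + 22 = 60 + 22 = 82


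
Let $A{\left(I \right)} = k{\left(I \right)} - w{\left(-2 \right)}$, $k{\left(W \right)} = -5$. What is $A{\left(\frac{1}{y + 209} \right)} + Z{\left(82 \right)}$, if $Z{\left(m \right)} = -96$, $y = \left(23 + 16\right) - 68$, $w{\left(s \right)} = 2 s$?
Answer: $-97$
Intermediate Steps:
$y = -29$ ($y = 39 - 68 = -29$)
$A{\left(I \right)} = -1$ ($A{\left(I \right)} = -5 - 2 \left(-2\right) = -5 - -4 = -5 + 4 = -1$)
$A{\left(\frac{1}{y + 209} \right)} + Z{\left(82 \right)} = -1 - 96 = -97$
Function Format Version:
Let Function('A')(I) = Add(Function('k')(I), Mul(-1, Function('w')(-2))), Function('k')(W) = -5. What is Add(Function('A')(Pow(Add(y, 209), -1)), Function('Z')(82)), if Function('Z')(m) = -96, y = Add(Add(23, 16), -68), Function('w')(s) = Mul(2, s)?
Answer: -97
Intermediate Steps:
y = -29 (y = Add(39, -68) = -29)
Function('A')(I) = -1 (Function('A')(I) = Add(-5, Mul(-1, Mul(2, -2))) = Add(-5, Mul(-1, -4)) = Add(-5, 4) = -1)
Add(Function('A')(Pow(Add(y, 209), -1)), Function('Z')(82)) = Add(-1, -96) = -97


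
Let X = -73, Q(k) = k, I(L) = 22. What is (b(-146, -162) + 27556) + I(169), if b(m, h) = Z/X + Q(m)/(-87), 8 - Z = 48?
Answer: 175162016/6351 ≈ 27580.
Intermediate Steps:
Z = -40 (Z = 8 - 1*48 = 8 - 48 = -40)
b(m, h) = 40/73 - m/87 (b(m, h) = -40/(-73) + m/(-87) = -40*(-1/73) + m*(-1/87) = 40/73 - m/87)
(b(-146, -162) + 27556) + I(169) = ((40/73 - 1/87*(-146)) + 27556) + 22 = ((40/73 + 146/87) + 27556) + 22 = (14138/6351 + 27556) + 22 = 175022294/6351 + 22 = 175162016/6351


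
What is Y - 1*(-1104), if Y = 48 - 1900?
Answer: -748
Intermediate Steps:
Y = -1852
Y - 1*(-1104) = -1852 - 1*(-1104) = -1852 + 1104 = -748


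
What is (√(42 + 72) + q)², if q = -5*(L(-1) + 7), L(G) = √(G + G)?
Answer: (35 - √114 + 5*I*√2)² ≈ 541.6 + 343.98*I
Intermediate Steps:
L(G) = √2*√G (L(G) = √(2*G) = √2*√G)
q = -35 - 5*I*√2 (q = -5*(√2*√(-1) + 7) = -5*(√2*I + 7) = -5*(I*√2 + 7) = -5*(7 + I*√2) = -35 - 5*I*√2 ≈ -35.0 - 7.0711*I)
(√(42 + 72) + q)² = (√(42 + 72) + (-35 - 5*I*√2))² = (√114 + (-35 - 5*I*√2))² = (-35 + √114 - 5*I*√2)²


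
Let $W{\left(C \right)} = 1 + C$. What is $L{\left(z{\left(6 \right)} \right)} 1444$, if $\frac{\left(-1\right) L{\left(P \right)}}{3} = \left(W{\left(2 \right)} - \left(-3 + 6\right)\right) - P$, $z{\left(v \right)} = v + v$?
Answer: $51984$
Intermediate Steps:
$z{\left(v \right)} = 2 v$
$L{\left(P \right)} = 3 P$ ($L{\left(P \right)} = - 3 \left(\left(\left(1 + 2\right) - \left(-3 + 6\right)\right) - P\right) = - 3 \left(\left(3 - 3\right) - P\right) = - 3 \left(0 - P\right) = - 3 \left(- P\right) = 3 P$)
$L{\left(z{\left(6 \right)} \right)} 1444 = 3 \cdot 2 \cdot 6 \cdot 1444 = 3 \cdot 12 \cdot 1444 = 36 \cdot 1444 = 51984$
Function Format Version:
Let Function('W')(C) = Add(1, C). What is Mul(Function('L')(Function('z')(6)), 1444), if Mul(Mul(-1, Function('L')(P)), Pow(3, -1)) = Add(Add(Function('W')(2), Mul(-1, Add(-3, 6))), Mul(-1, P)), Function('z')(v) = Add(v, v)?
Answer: 51984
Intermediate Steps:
Function('z')(v) = Mul(2, v)
Function('L')(P) = Mul(3, P) (Function('L')(P) = Mul(-3, Add(Add(Add(1, 2), Mul(-1, Add(-3, 6))), Mul(-1, P))) = Mul(-3, Add(Add(3, Mul(-1, 3)), Mul(-1, P))) = Mul(-3, Add(Add(3, -3), Mul(-1, P))) = Mul(-3, Add(0, Mul(-1, P))) = Mul(-3, Mul(-1, P)) = Mul(3, P))
Mul(Function('L')(Function('z')(6)), 1444) = Mul(Mul(3, Mul(2, 6)), 1444) = Mul(Mul(3, 12), 1444) = Mul(36, 1444) = 51984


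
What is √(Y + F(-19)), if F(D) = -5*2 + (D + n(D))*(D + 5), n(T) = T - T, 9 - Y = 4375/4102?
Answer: 3*√10070410/586 ≈ 16.246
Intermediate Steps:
Y = 4649/586 (Y = 9 - 4375/4102 = 9 - 1*625/586 = 9 - 625/586 = 4649/586 ≈ 7.9334)
n(T) = 0
F(D) = -10 + D*(5 + D) (F(D) = -5*2 + (D + 0)*(D + 5) = -10 + D*(5 + D))
√(Y + F(-19)) = √(4649/586 + (-10 + (-19)² + 5*(-19))) = √(4649/586 + (-10 + 361 - 95)) = √(4649/586 + 256) = √(154665/586) = 3*√10070410/586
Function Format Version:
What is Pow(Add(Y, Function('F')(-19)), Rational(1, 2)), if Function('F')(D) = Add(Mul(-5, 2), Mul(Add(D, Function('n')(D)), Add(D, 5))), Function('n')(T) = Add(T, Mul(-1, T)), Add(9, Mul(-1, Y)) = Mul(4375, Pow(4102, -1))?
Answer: Mul(Rational(3, 586), Pow(10070410, Rational(1, 2))) ≈ 16.246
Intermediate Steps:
Y = Rational(4649, 586) (Y = Add(9, Mul(-1, Mul(4375, Pow(4102, -1)))) = Add(9, Mul(-1, Mul(4375, Rational(1, 4102)))) = Add(9, Mul(-1, Rational(625, 586))) = Add(9, Rational(-625, 586)) = Rational(4649, 586) ≈ 7.9334)
Function('n')(T) = 0
Function('F')(D) = Add(-10, Mul(D, Add(5, D))) (Function('F')(D) = Add(Mul(-5, 2), Mul(Add(D, 0), Add(D, 5))) = Add(-10, Mul(D, Add(5, D))))
Pow(Add(Y, Function('F')(-19)), Rational(1, 2)) = Pow(Add(Rational(4649, 586), Add(-10, Pow(-19, 2), Mul(5, -19))), Rational(1, 2)) = Pow(Add(Rational(4649, 586), Add(-10, 361, -95)), Rational(1, 2)) = Pow(Add(Rational(4649, 586), 256), Rational(1, 2)) = Pow(Rational(154665, 586), Rational(1, 2)) = Mul(Rational(3, 586), Pow(10070410, Rational(1, 2)))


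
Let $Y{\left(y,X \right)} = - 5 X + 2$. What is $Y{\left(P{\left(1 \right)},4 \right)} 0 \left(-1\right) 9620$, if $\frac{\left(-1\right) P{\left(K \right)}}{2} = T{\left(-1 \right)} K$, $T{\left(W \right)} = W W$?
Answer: $0$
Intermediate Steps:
$T{\left(W \right)} = W^{2}$
$P{\left(K \right)} = - 2 K$ ($P{\left(K \right)} = - 2 \left(-1\right)^{2} K = - 2 \cdot 1 K = - 2 K$)
$Y{\left(y,X \right)} = 2 - 5 X$
$Y{\left(P{\left(1 \right)},4 \right)} 0 \left(-1\right) 9620 = \left(2 - 20\right) 0 \left(-1\right) 9620 = \left(-18\right) 0 \left(-1\right) 9620 = 0 \left(-1\right) 9620 = 0 \cdot 9620 = 0$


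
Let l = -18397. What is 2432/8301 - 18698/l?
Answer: 199953602/152713497 ≈ 1.3093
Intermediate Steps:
2432/8301 - 18698/l = 2432/8301 - 18698/(-18397) = 2432*(1/8301) - 18698*(-1/18397) = 2432/8301 + 18698/18397 = 199953602/152713497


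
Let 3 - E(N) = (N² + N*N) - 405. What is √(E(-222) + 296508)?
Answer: 2*√49587 ≈ 445.36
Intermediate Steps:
E(N) = 408 - 2*N² (E(N) = 3 - ((N² + N*N) - 405) = 3 - ((N² + N²) - 405) = 3 - (2*N² - 405) = 3 - (-405 + 2*N²) = 3 + (405 - 2*N²) = 408 - 2*N²)
√(E(-222) + 296508) = √((408 - 2*(-222)²) + 296508) = √((408 - 2*49284) + 296508) = √((408 - 98568) + 296508) = √(-98160 + 296508) = √198348 = 2*√49587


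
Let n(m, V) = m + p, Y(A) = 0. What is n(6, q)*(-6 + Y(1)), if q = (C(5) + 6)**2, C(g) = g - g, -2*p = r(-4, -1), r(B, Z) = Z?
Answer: -39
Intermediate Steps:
p = 1/2 (p = -1/2*(-1) = 1/2 ≈ 0.50000)
C(g) = 0
q = 36 (q = (0 + 6)**2 = 6**2 = 36)
n(m, V) = 1/2 + m (n(m, V) = m + 1/2 = 1/2 + m)
n(6, q)*(-6 + Y(1)) = (1/2 + 6)*(-6 + 0) = (13/2)*(-6) = -39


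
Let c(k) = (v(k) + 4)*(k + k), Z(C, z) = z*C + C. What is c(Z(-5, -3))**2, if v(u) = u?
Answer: 78400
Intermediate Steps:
Z(C, z) = C + C*z (Z(C, z) = C*z + C = C + C*z)
c(k) = 2*k*(4 + k) (c(k) = (k + 4)*(k + k) = (4 + k)*(2*k) = 2*k*(4 + k))
c(Z(-5, -3))**2 = (2*(-5*(1 - 3))*(4 - 5*(1 - 3)))**2 = (2*(-5*(-2))*(4 - 5*(-2)))**2 = (2*10*(4 + 10))**2 = (2*10*14)**2 = 280**2 = 78400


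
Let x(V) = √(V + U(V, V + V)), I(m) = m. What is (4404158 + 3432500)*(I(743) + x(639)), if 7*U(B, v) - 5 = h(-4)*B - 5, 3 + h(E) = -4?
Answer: 5822636894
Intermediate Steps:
h(E) = -7 (h(E) = -3 - 4 = -7)
U(B, v) = -B (U(B, v) = 5/7 + (-7*B - 5)/7 = 5/7 + (-5 - 7*B)/7 = 5/7 + (-5/7 - B) = -B)
x(V) = 0 (x(V) = √(V - V) = √0 = 0)
(4404158 + 3432500)*(I(743) + x(639)) = (4404158 + 3432500)*(743 + 0) = 7836658*743 = 5822636894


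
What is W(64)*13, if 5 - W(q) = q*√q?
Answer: -6591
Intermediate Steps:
W(q) = 5 - q^(3/2) (W(q) = 5 - q*√q = 5 - q^(3/2))
W(64)*13 = (5 - 64^(3/2))*13 = (5 - 1*512)*13 = (5 - 512)*13 = -507*13 = -6591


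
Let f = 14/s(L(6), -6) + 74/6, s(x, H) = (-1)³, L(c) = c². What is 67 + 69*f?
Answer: -48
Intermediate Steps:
s(x, H) = -1
f = -5/3 (f = 14/(-1) + 74/6 = 14*(-1) + 74*(⅙) = -14 + 37/3 = -5/3 ≈ -1.6667)
67 + 69*f = 67 + 69*(-5/3) = 67 - 115 = -48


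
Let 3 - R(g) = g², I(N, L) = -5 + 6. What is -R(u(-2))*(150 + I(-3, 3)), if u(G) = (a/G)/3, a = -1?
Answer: -16157/36 ≈ -448.81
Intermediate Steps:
I(N, L) = 1
u(G) = -1/(3*G) (u(G) = -1/G/3 = -1/G*(⅓) = -1/(3*G))
R(g) = 3 - g²
-R(u(-2))*(150 + I(-3, 3)) = -(3 - (-⅓/(-2))²)*(150 + 1) = -(3 - (-⅓*(-½))²)*151 = -(3 - (⅙)²)*151 = -(3 - 1*1/36)*151 = -(3 - 1/36)*151 = -107*151/36 = -1*16157/36 = -16157/36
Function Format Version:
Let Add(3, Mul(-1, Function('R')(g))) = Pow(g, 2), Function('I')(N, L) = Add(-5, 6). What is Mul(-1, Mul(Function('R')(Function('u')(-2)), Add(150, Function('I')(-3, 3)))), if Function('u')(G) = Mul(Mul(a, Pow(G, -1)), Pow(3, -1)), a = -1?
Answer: Rational(-16157, 36) ≈ -448.81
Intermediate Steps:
Function('I')(N, L) = 1
Function('u')(G) = Mul(Rational(-1, 3), Pow(G, -1)) (Function('u')(G) = Mul(Mul(-1, Pow(G, -1)), Pow(3, -1)) = Mul(Mul(-1, Pow(G, -1)), Rational(1, 3)) = Mul(Rational(-1, 3), Pow(G, -1)))
Function('R')(g) = Add(3, Mul(-1, Pow(g, 2)))
Mul(-1, Mul(Function('R')(Function('u')(-2)), Add(150, Function('I')(-3, 3)))) = Mul(-1, Mul(Add(3, Mul(-1, Pow(Mul(Rational(-1, 3), Pow(-2, -1)), 2))), Add(150, 1))) = Mul(-1, Mul(Add(3, Mul(-1, Pow(Mul(Rational(-1, 3), Rational(-1, 2)), 2))), 151)) = Mul(-1, Mul(Add(3, Mul(-1, Pow(Rational(1, 6), 2))), 151)) = Mul(-1, Mul(Add(3, Mul(-1, Rational(1, 36))), 151)) = Mul(-1, Mul(Add(3, Rational(-1, 36)), 151)) = Mul(-1, Mul(Rational(107, 36), 151)) = Mul(-1, Rational(16157, 36)) = Rational(-16157, 36)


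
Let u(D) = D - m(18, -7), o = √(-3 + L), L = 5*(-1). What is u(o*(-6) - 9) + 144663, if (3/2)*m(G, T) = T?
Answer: 433976/3 - 12*I*√2 ≈ 1.4466e+5 - 16.971*I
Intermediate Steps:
L = -5
o = 2*I*√2 (o = √(-3 - 5) = √(-8) = 2*I*√2 ≈ 2.8284*I)
m(G, T) = 2*T/3
u(D) = 14/3 + D (u(D) = D - 2*(-7)/3 = D - 1*(-14/3) = D + 14/3 = 14/3 + D)
u(o*(-6) - 9) + 144663 = (14/3 + ((2*I*√2)*(-6) - 9)) + 144663 = (14/3 + (-12*I*√2 - 9)) + 144663 = (14/3 + (-9 - 12*I*√2)) + 144663 = (-13/3 - 12*I*√2) + 144663 = 433976/3 - 12*I*√2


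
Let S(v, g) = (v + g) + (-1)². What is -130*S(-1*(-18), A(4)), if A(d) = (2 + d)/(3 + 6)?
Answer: -7670/3 ≈ -2556.7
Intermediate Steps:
A(d) = 2/9 + d/9 (A(d) = (2 + d)/9 = (2 + d)*(⅑) = 2/9 + d/9)
S(v, g) = 1 + g + v (S(v, g) = (g + v) + 1 = 1 + g + v)
-130*S(-1*(-18), A(4)) = -130*(1 + (2/9 + (⅑)*4) - 1*(-18)) = -130*(1 + (2/9 + 4/9) + 18) = -130*(1 + ⅔ + 18) = -130*59/3 = -7670/3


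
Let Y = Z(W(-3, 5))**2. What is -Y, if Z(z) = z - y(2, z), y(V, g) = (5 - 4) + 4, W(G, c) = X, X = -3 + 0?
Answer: -64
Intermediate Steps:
X = -3
W(G, c) = -3
y(V, g) = 5 (y(V, g) = 1 + 4 = 5)
Z(z) = -5 + z (Z(z) = z - 1*5 = z - 5 = -5 + z)
Y = 64 (Y = (-5 - 3)**2 = (-8)**2 = 64)
-Y = -1*64 = -64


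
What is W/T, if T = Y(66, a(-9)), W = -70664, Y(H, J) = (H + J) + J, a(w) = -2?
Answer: -35332/31 ≈ -1139.7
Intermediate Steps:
Y(H, J) = H + 2*J
T = 62 (T = 66 + 2*(-2) = 66 - 4 = 62)
W/T = -70664/62 = -70664*1/62 = -35332/31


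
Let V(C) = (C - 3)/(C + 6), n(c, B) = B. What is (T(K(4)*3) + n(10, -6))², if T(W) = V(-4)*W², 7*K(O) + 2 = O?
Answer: 3600/49 ≈ 73.469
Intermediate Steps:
K(O) = -2/7 + O/7
V(C) = (-3 + C)/(6 + C)
T(W) = -7*W²/2 (T(W) = ((-3 - 4)/(6 - 4))*W² = (-7/2)*W² = ((½)*(-7))*W² = -7*W²/2)
(T(K(4)*3) + n(10, -6))² = (-7*9*(-2/7 + (⅐)*4)²/2 - 6)² = (-7*9*(-2/7 + 4/7)²/2 - 6)² = (-7*((2/7)*3)²/2 - 6)² = (-7*(6/7)²/2 - 6)² = (-7/2*36/49 - 6)² = (-18/7 - 6)² = (-60/7)² = 3600/49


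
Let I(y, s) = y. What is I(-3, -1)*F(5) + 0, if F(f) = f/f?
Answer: -3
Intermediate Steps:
F(f) = 1
I(-3, -1)*F(5) + 0 = -3*1 + 0 = -3 + 0 = -3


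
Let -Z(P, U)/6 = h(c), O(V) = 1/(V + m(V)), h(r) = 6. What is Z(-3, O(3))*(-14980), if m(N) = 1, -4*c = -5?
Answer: 539280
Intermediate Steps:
c = 5/4 (c = -¼*(-5) = 5/4 ≈ 1.2500)
O(V) = 1/(1 + V) (O(V) = 1/(V + 1) = 1/(1 + V))
Z(P, U) = -36 (Z(P, U) = -6*6 = -36)
Z(-3, O(3))*(-14980) = -36*(-14980) = 539280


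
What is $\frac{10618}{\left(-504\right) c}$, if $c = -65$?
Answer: $\frac{5309}{16380} \approx 0.32411$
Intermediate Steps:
$\frac{10618}{\left(-504\right) c} = \frac{10618}{\left(-504\right) \left(-65\right)} = \frac{10618}{32760} = 10618 \cdot \frac{1}{32760} = \frac{5309}{16380}$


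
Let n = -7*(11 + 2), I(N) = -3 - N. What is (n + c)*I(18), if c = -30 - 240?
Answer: 7581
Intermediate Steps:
c = -270
n = -91 (n = -7*13 = -91)
(n + c)*I(18) = (-91 - 270)*(-3 - 1*18) = -361*(-3 - 18) = -361*(-21) = 7581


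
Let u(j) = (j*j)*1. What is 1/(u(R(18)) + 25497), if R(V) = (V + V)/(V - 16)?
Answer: 1/25821 ≈ 3.8728e-5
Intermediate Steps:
R(V) = 2*V/(-16 + V) (R(V) = (2*V)/(-16 + V) = 2*V/(-16 + V))
u(j) = j² (u(j) = j²*1 = j²)
1/(u(R(18)) + 25497) = 1/((2*18/(-16 + 18))² + 25497) = 1/((2*18/2)² + 25497) = 1/((2*18*(½))² + 25497) = 1/(18² + 25497) = 1/(324 + 25497) = 1/25821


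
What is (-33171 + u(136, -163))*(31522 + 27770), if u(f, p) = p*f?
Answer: -3281159988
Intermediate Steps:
u(f, p) = f*p
(-33171 + u(136, -163))*(31522 + 27770) = (-33171 + 136*(-163))*(31522 + 27770) = (-33171 - 22168)*59292 = -55339*59292 = -3281159988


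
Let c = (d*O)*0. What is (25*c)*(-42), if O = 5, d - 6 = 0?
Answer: 0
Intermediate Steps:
d = 6 (d = 6 + 0 = 6)
c = 0 (c = (6*5)*0 = 30*0 = 0)
(25*c)*(-42) = (25*0)*(-42) = 0*(-42) = 0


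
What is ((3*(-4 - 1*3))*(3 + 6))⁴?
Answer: 1275989841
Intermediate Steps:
((3*(-4 - 1*3))*(3 + 6))⁴ = ((3*(-4 - 3))*9)⁴ = ((3*(-7))*9)⁴ = (-21*9)⁴ = (-189)⁴ = 1275989841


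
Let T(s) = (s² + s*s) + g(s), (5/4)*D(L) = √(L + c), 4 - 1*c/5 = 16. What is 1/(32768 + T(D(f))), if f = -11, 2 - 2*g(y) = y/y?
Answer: 50/1633881 ≈ 3.0602e-5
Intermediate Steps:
c = -60 (c = 20 - 5*16 = 20 - 80 = -60)
g(y) = ½ (g(y) = 1 - y/(2*y) = 1 - ½*1 = 1 - ½ = ½)
D(L) = 4*√(-60 + L)/5 (D(L) = 4*√(L - 60)/5 = 4*√(-60 + L)/5)
T(s) = ½ + 2*s² (T(s) = (s² + s*s) + ½ = (s² + s²) + ½ = 2*s² + ½ = ½ + 2*s²)
1/(32768 + T(D(f))) = 1/(32768 + (½ + 2*(4*√(-60 - 11)/5)²)) = 1/(32768 + (½ + 2*(4*√(-71)/5)²)) = 1/(32768 + (½ + 2*(4*(I*√71)/5)²)) = 1/(32768 + (½ + 2*(4*I*√71/5)²)) = 1/(32768 + (½ + 2*(-1136/25))) = 1/(32768 + (½ - 2272/25)) = 1/(32768 - 4519/50) = 1/(1633881/50) = 50/1633881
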